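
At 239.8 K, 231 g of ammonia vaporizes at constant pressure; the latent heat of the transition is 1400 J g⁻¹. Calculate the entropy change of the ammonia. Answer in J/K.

Heat absorbed by the substance: Q = mL = 231 × 1400 = 323400 J.
At constant T, ΔS = Q_rev/T = 323400 / 239.8 = 1350 J/K.

ΔS = 1350 J/K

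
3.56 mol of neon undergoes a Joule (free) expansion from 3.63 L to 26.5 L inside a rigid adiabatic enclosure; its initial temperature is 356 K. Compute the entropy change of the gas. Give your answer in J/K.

For an ideal gas in free expansion Q = 0 and W = 0, so T is unchanged.
Entropy is a state function; using a reversible isothermal path, ΔS_gas = nR ln(V₂/V₁) = 3.56 × 8.314 × ln(26.5/3.63) = 58.8 J/K.

ΔS_gas = 58.8 J/K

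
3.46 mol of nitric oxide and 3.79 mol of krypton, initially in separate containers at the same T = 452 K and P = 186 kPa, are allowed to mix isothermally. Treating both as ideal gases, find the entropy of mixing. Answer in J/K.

Mole fractions: x_A = 3.46/7.25 = 0.477, x_B = 0.523.
ΔS_mix = −R(n_A ln x_A + n_B ln x_B) = −8.314 × (3.46 ln 0.477 + 3.79 ln 0.523) = 41.7 J/K.

ΔS_mix = 41.7 J/K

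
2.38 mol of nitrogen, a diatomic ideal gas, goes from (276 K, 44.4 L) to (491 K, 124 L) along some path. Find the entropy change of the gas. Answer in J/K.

ΔS = 48.8 J/K

Entropy is a state function: ΔS = nC_V ln(T₂/T₁) + nR ln(V₂/V₁), with C_V = 5R/2 = 20.79 J mol⁻¹ K⁻¹ for a diatomic ideal gas.
ΔS = 2.38 × [20.79 × ln(491/276) + 8.314 × ln(124/44.4)] = 48.8 J/K.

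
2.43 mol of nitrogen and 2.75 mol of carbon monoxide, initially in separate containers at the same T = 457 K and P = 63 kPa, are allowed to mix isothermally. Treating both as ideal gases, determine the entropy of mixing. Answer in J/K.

Mole fractions: x_A = 2.43/5.18 = 0.469, x_B = 0.531.
ΔS_mix = −R(n_A ln x_A + n_B ln x_B) = −8.314 × (2.43 ln 0.469 + 2.75 ln 0.531) = 29.8 J/K.

ΔS_mix = 29.8 J/K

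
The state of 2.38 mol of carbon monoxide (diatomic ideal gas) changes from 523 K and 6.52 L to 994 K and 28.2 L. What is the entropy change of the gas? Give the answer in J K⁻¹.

Entropy is a state function: ΔS = nC_V ln(T₂/T₁) + nR ln(V₂/V₁), with C_V = 5R/2 = 20.79 J mol⁻¹ K⁻¹ for a diatomic ideal gas.
ΔS = 2.38 × [20.79 × ln(994/523) + 8.314 × ln(28.2/6.52)] = 60.7 J/K.

ΔS = 60.7 J/K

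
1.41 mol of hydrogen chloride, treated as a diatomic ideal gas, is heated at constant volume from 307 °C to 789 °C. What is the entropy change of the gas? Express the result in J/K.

ΔS = 17.7 J/K

In kelvin: T₁ = 580.15 K, T₂ = 1062.15 K. At constant volume, ΔS = nC_V ln(T₂/T₁) with C_V = 5R/2 = 20.79 J mol⁻¹ K⁻¹.
ΔS = 1.41 × 20.79 × ln(1062.15/580.15) = 17.7 J/K.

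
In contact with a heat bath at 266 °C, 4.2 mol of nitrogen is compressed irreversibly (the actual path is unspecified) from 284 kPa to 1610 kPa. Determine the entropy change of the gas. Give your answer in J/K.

Entropy is a state function, so ΔS_gas depends only on the end states.
For an isothermal ideal gas ΔS_gas = nR ln(P₁/P₂) = 4.2 × 8.314 × ln(284/1610) = -60.6 J/K.

ΔS_gas = -60.6 J/K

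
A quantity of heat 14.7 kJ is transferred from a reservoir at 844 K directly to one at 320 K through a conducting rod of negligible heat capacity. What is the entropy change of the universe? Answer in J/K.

ΔS_hot = −Q/T_H = −14700/844 = -17.42 J/K and ΔS_cold = +Q/T_C = 14700/320 = 45.94 J/K.
ΔS_total = -17.42 + 45.94 = 28.5 J/K, positive as the second law requires.

ΔS_total = 28.5 J/K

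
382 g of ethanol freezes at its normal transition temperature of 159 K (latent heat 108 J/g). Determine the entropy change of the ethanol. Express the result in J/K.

Heat released by the substance: Q = −mL = −382 × 108 = −41256 J.
At constant T, ΔS = Q_rev/T = −41256 / 159 = -259 J/K.

ΔS = -259 J/K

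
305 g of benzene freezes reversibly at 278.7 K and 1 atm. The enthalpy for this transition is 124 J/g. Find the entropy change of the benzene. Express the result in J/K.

Heat released by the substance: Q = −mL = −305 × 124 = −37820 J.
At constant T, ΔS = Q_rev/T = −37820 / 278.7 = -136 J/K.

ΔS = -136 J/K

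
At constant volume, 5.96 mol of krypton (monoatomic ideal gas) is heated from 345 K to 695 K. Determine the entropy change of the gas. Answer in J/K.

At constant volume, ΔS = nC_V ln(T₂/T₁) with C_V = 3R/2 = 12.47 J mol⁻¹ K⁻¹.
ΔS = 5.96 × 12.47 × ln(695/345) = 52.1 J/K.

ΔS = 52.1 J/K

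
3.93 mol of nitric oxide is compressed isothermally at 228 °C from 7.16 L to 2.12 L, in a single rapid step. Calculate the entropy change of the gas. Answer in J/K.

Entropy is a state function, so ΔS_gas depends only on the end states.
For an isothermal ideal gas ΔS_gas = nR ln(V₂/V₁) = 3.93 × 8.314 × ln(2.12/7.16) = -39.8 J/K.

ΔS_gas = -39.8 J/K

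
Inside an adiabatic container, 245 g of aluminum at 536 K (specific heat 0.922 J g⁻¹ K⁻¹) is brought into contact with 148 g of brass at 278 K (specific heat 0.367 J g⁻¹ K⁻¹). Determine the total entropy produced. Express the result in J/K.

Energy balance: T_f = (m₁c₁T₁ + m₂c₂T₂)/(m₁c₁ + m₂c₂) = 485.99 K.
ΔS₁ = m₁c₁ ln(T_f/T₁) = 225.89 × ln(485.99/536) = -22.13 J/K.
ΔS₂ = m₂c₂ ln(T_f/T₂) = 54.316 × ln(485.99/278) = 30.34 J/K.
ΔS_total = -22.13 + 30.34 = 8.21 J/K.

ΔS_total = 8.21 J/K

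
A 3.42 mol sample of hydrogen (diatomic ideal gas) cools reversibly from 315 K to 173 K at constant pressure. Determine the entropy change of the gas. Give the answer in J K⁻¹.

ΔS = -59.6 J/K

At constant pressure, ΔS = nC_p ln(T₂/T₁) with C_p = 7R/2 = 29.1 J mol⁻¹ K⁻¹.
ΔS = 3.42 × 29.1 × ln(173/315) = -59.6 J/K.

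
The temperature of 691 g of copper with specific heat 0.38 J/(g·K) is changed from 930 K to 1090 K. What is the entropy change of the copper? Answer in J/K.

ΔS = 41.7 J/K

ΔS = ∫dQ_rev/T = m c ln(T₂/T₁) = 691 × 0.38 × ln(1090/930) = 41.7 J/K.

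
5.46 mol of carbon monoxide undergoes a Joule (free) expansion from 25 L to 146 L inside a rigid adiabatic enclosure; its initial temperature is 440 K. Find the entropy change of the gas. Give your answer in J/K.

No heat is exchanged and no work is done, so the ideal-gas temperature stays constant.
Entropy is a state function; using a reversible isothermal path, ΔS_gas = nR ln(V₂/V₁) = 5.46 × 8.314 × ln(146/25) = 80.1 J/K.

ΔS_gas = 80.1 J/K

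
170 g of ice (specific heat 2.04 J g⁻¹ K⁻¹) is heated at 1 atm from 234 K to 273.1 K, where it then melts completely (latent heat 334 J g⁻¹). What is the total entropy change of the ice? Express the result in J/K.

Warming step: ΔS₁ = m c ln(T_tr/T_i) = 170 × 2.04 × ln(273.1/234) = 53.59 J/K.
Phase change: ΔS₂ = +mL/T_tr = 170 × 334 / 273.1 = 207.9 J/K.
ΔS_total = (53.59) + (207.9) = 261 J/K.

ΔS = 261 J/K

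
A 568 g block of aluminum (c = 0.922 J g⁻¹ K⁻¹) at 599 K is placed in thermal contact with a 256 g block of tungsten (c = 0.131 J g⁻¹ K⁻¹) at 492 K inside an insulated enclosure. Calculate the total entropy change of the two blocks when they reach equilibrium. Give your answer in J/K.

ΔS_total = 0.576 J/K

Energy balance: T_f = (m₁c₁T₁ + m₂c₂T₂)/(m₁c₁ + m₂c₂) = 592.56 K.
ΔS₁ = m₁c₁ ln(T_f/T₁) = 523.696 × ln(592.56/599) = -5.661 J/K.
ΔS₂ = m₂c₂ ln(T_f/T₂) = 33.536 × ln(592.56/492) = 6.237 J/K.
ΔS_total = -5.661 + 6.237 = 0.576 J/K.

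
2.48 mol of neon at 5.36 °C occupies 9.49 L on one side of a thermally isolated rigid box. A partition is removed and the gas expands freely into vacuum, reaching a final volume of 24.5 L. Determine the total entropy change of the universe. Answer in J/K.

ΔS_universe = 19.6 J/K

No heat is exchanged and no work is done, so the ideal-gas temperature stays constant.
Entropy is a state function; using a reversible isothermal path, ΔS_gas = nR ln(V₂/V₁) = 2.48 × 8.314 × ln(24.5/9.49) = 19.6 J/K.
The insulated surroundings exchange no heat, so ΔS_surr = 0 and ΔS_universe = ΔS_gas.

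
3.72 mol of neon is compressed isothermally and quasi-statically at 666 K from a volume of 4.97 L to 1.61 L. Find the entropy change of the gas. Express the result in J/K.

For an isothermal ideal gas ΔS_gas = nR ln(V₂/V₁) = 3.72 × 8.314 × ln(1.61/4.97) = -34.9 J/K.

ΔS_gas = -34.9 J/K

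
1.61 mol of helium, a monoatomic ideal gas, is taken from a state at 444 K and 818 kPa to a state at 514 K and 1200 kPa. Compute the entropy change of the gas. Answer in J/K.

ΔS = nC_p ln(T₂/T₁) − nR ln(P₂/P₁), with C_p = 5R/2 = 20.79 J mol⁻¹ K⁻¹ for a monoatomic ideal gas.
ΔS = 1.61 × [20.79 × ln(514/444) − 8.314 × ln(1200/818)] = -0.23 J/K.

ΔS = -0.23 J/K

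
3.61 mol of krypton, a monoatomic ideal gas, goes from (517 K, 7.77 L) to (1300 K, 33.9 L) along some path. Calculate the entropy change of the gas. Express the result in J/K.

Entropy is a state function: ΔS = nC_V ln(T₂/T₁) + nR ln(V₂/V₁), with C_V = 3R/2 = 12.47 J mol⁻¹ K⁻¹ for a monoatomic ideal gas.
ΔS = 3.61 × [12.47 × ln(1300/517) + 8.314 × ln(33.9/7.77)] = 85.7 J/K.

ΔS = 85.7 J/K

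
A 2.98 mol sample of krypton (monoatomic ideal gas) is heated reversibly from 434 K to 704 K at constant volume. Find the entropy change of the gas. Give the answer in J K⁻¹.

ΔS = 18 J/K

At constant volume, ΔS = nC_V ln(T₂/T₁) with C_V = 3R/2 = 12.47 J mol⁻¹ K⁻¹.
ΔS = 2.98 × 12.47 × ln(704/434) = 18 J/K.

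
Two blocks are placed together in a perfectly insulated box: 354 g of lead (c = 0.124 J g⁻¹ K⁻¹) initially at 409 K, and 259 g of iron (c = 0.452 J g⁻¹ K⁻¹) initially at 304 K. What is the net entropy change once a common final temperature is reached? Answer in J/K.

Energy balance: T_f = (m₁c₁T₁ + m₂c₂T₂)/(m₁c₁ + m₂c₂) = 332.63 K.
ΔS₁ = m₁c₁ ln(T_f/T₁) = 43.896 × ln(332.63/409) = -9.072 J/K.
ΔS₂ = m₂c₂ ln(T_f/T₂) = 117.068 × ln(332.63/304) = 10.54 J/K.
ΔS_total = -9.072 + 10.54 = 1.47 J/K.

ΔS_total = 1.47 J/K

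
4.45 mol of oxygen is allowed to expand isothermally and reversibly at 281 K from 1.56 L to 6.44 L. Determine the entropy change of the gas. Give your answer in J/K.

For an isothermal ideal gas ΔS_gas = nR ln(V₂/V₁) = 4.45 × 8.314 × ln(6.44/1.56) = 52.5 J/K.

ΔS_gas = 52.5 J/K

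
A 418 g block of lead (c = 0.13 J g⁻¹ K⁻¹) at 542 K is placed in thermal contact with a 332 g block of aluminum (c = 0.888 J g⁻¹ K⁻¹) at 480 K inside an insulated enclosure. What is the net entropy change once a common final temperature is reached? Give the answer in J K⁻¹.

ΔS_total = 0.348 J/K

Energy balance: T_f = (m₁c₁T₁ + m₂c₂T₂)/(m₁c₁ + m₂c₂) = 489.65 K.
ΔS₁ = m₁c₁ ln(T_f/T₁) = 54.34 × ln(489.65/542) = -5.52 J/K.
ΔS₂ = m₂c₂ ln(T_f/T₂) = 294.816 × ln(489.65/480) = 5.868 J/K.
ΔS_total = -5.52 + 5.868 = 0.348 J/K.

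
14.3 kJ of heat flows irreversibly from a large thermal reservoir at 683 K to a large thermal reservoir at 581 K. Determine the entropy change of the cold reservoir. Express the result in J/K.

ΔS_cold = 24.6 J/K

The cold reservoir gains heat Q, so ΔS_cold = +Q/T_C = 14300/581 = 24.6 J/K.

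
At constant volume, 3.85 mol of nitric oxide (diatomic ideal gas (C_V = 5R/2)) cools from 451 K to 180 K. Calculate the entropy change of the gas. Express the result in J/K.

ΔS = -73.5 J/K

At constant volume, ΔS = nC_V ln(T₂/T₁) with C_V = 5R/2 = 20.79 J mol⁻¹ K⁻¹.
ΔS = 3.85 × 20.79 × ln(180/451) = -73.5 J/K.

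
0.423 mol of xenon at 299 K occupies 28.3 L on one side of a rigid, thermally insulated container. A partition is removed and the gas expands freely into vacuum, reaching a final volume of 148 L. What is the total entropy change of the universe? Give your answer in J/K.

No heat is exchanged and no work is done, so the ideal-gas temperature stays constant.
Entropy is a state function; using a reversible isothermal path, ΔS_gas = nR ln(V₂/V₁) = 0.423 × 8.314 × ln(148/28.3) = 5.82 J/K.
The insulated surroundings exchange no heat, so ΔS_surr = 0 and ΔS_universe = ΔS_gas.

ΔS_universe = 5.82 J/K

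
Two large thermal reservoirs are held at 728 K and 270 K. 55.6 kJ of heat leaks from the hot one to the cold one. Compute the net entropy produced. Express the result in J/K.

ΔS_hot = −Q/T_H = −55600/728 = -76.37 J/K and ΔS_cold = +Q/T_C = 55600/270 = 205.9 J/K.
ΔS_total = -76.37 + 205.9 = 130 J/K, positive as the second law requires.

ΔS_total = 130 J/K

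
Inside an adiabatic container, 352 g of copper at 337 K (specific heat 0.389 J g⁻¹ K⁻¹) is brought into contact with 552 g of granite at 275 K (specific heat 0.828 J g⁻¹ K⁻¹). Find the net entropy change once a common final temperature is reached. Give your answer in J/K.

ΔS_total = 2.26 J/K

Energy balance: T_f = (m₁c₁T₁ + m₂c₂T₂)/(m₁c₁ + m₂c₂) = 289.29 K.
ΔS₁ = m₁c₁ ln(T_f/T₁) = 136.928 × ln(289.29/337) = -20.9 J/K.
ΔS₂ = m₂c₂ ln(T_f/T₂) = 457.056 × ln(289.29/275) = 23.16 J/K.
ΔS_total = -20.9 + 23.16 = 2.26 J/K.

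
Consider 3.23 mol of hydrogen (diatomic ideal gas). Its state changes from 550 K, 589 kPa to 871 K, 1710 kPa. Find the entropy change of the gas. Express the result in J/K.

ΔS = nC_p ln(T₂/T₁) − nR ln(P₂/P₁), with C_p = 7R/2 = 29.1 J mol⁻¹ K⁻¹ for a diatomic ideal gas.
ΔS = 3.23 × [29.1 × ln(871/550) − 8.314 × ln(1710/589)] = 14.6 J/K.

ΔS = 14.6 J/K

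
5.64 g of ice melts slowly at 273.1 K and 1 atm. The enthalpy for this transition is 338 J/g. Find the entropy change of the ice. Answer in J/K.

Heat absorbed by the substance: Q = mL = 5.64 × 338 = 1906.32 J.
At constant T, ΔS = Q_rev/T = 1906.32 / 273.1 = 6.98 J/K.

ΔS = 6.98 J/K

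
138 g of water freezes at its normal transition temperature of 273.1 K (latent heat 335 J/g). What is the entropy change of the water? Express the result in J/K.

Heat released by the substance: Q = −mL = −138 × 335 = −46230 J.
At constant T, ΔS = Q_rev/T = −46230 / 273.1 = -169 J/K.

ΔS = -169 J/K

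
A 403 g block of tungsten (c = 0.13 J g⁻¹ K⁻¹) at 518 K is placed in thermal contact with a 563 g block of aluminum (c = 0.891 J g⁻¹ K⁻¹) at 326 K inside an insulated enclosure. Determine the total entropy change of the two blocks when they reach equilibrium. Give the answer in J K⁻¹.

ΔS_total = 5.77 J/K

Energy balance: T_f = (m₁c₁T₁ + m₂c₂T₂)/(m₁c₁ + m₂c₂) = 344.16 K.
ΔS₁ = m₁c₁ ln(T_f/T₁) = 52.39 × ln(344.16/518) = -21.42 J/K.
ΔS₂ = m₂c₂ ln(T_f/T₂) = 501.633 × ln(344.16/326) = 27.19 J/K.
ΔS_total = -21.42 + 27.19 = 5.77 J/K.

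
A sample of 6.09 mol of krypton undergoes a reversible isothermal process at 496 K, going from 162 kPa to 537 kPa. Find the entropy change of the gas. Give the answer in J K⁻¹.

ΔS_gas = -60.7 J/K

For an isothermal ideal gas ΔS_gas = nR ln(P₁/P₂) = 6.09 × 8.314 × ln(162/537) = -60.7 J/K.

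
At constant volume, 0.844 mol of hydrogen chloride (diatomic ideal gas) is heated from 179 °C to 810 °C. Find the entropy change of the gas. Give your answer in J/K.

In kelvin: T₁ = 452.15 K, T₂ = 1083.15 K. At constant volume, ΔS = nC_V ln(T₂/T₁) with C_V = 5R/2 = 20.79 J mol⁻¹ K⁻¹.
ΔS = 0.844 × 20.79 × ln(1083.15/452.15) = 15.3 J/K.

ΔS = 15.3 J/K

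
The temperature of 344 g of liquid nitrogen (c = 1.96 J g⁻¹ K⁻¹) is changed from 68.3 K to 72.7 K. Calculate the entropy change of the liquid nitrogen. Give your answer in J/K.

ΔS = 42.1 J/K

ΔS = ∫dQ_rev/T = m c ln(T₂/T₁) = 344 × 1.96 × ln(72.7/68.3) = 42.1 J/K.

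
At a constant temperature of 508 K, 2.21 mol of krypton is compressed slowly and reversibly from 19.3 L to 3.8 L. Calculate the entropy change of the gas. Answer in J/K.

For an isothermal ideal gas ΔS_gas = nR ln(V₂/V₁) = 2.21 × 8.314 × ln(3.8/19.3) = -29.9 J/K.

ΔS_gas = -29.9 J/K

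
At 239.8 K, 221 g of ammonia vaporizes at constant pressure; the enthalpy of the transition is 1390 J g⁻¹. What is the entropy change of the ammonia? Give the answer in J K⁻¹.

Heat absorbed by the substance: Q = mL = 221 × 1390 = 307190 J.
At constant T, ΔS = Q_rev/T = 307190 / 239.8 = 1280 J/K.

ΔS = 1280 J/K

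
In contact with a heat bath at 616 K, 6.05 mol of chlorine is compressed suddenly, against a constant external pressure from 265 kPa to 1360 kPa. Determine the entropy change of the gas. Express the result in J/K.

ΔS_gas = -82.3 J/K

Entropy is a state function, so ΔS_gas depends only on the end states.
For an isothermal ideal gas ΔS_gas = nR ln(P₁/P₂) = 6.05 × 8.314 × ln(265/1360) = -82.3 J/K.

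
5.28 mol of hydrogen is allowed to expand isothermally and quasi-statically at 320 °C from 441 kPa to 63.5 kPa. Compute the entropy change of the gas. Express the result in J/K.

ΔS_gas = 85.1 J/K

For an isothermal ideal gas ΔS_gas = nR ln(P₁/P₂) = 5.28 × 8.314 × ln(441/63.5) = 85.1 J/K.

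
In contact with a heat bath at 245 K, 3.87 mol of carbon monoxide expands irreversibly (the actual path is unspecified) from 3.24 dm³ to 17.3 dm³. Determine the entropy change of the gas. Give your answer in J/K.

Entropy is a state function, so ΔS_gas depends only on the end states.
For an isothermal ideal gas ΔS_gas = nR ln(V₂/V₁) = 3.87 × 8.314 × ln(17.3/3.24) = 53.9 J/K.

ΔS_gas = 53.9 J/K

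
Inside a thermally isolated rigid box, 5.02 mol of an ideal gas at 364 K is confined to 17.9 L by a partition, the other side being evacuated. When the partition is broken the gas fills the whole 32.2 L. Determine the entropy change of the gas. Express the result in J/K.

ΔS_gas = 24.5 J/K

For an ideal gas in free expansion Q = 0 and W = 0, so T is unchanged.
Entropy is a state function; using a reversible isothermal path, ΔS_gas = nR ln(V₂/V₁) = 5.02 × 8.314 × ln(32.2/17.9) = 24.5 J/K.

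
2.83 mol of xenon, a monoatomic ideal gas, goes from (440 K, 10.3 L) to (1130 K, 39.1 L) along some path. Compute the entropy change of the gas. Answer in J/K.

ΔS = 64.7 J/K

Entropy is a state function: ΔS = nC_V ln(T₂/T₁) + nR ln(V₂/V₁), with C_V = 3R/2 = 12.47 J mol⁻¹ K⁻¹ for a monoatomic ideal gas.
ΔS = 2.83 × [12.47 × ln(1130/440) + 8.314 × ln(39.1/10.3)] = 64.7 J/K.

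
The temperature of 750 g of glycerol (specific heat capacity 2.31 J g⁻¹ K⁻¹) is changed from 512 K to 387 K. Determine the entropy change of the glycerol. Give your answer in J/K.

ΔS = ∫dQ_rev/T = m c ln(T₂/T₁) = 750 × 2.31 × ln(387/512) = -485 J/K.

ΔS = -485 J/K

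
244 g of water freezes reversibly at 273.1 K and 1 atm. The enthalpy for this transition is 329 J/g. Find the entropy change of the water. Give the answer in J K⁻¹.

ΔS = -294 J/K

Heat released by the substance: Q = −mL = −244 × 329 = −80276 J.
At constant T, ΔS = Q_rev/T = −80276 / 273.1 = -294 J/K.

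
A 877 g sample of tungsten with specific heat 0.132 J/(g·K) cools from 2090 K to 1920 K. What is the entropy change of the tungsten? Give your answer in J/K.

ΔS = ∫dQ_rev/T = m c ln(T₂/T₁) = 877 × 0.132 × ln(1920/2090) = -9.82 J/K.

ΔS = -9.82 J/K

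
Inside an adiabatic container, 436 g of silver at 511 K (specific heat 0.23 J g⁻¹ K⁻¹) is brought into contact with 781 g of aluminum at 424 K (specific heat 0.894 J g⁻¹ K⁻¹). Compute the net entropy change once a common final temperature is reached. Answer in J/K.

ΔS_total = 1.6 J/K

Energy balance: T_f = (m₁c₁T₁ + m₂c₂T₂)/(m₁c₁ + m₂c₂) = 434.93 K.
ΔS₁ = m₁c₁ ln(T_f/T₁) = 100.28 × ln(434.93/511) = -16.16 J/K.
ΔS₂ = m₂c₂ ln(T_f/T₂) = 698.214 × ln(434.93/424) = 17.76 J/K.
ΔS_total = -16.16 + 17.76 = 1.6 J/K.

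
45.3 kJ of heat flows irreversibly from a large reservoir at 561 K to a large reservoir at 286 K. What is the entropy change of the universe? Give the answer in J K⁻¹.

ΔS_hot = −Q/T_H = −45300/561 = -80.749 J/K and ΔS_cold = +Q/T_C = 45300/286 = 158.39 J/K.
ΔS_total = -80.749 + 158.39 = 77.6 J/K, positive as the second law requires.

ΔS_total = 77.6 J/K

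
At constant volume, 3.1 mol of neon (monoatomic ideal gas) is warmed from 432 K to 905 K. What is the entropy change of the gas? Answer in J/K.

At constant volume, ΔS = nC_V ln(T₂/T₁) with C_V = 3R/2 = 12.47 J mol⁻¹ K⁻¹.
ΔS = 3.1 × 12.47 × ln(905/432) = 28.6 J/K.

ΔS = 28.6 J/K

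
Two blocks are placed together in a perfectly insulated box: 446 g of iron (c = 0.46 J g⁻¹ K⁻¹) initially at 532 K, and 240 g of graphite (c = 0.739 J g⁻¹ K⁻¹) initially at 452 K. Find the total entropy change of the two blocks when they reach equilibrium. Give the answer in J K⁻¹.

Energy balance: T_f = (m₁c₁T₁ + m₂c₂T₂)/(m₁c₁ + m₂c₂) = 494.91 K.
ΔS₁ = m₁c₁ ln(T_f/T₁) = 205.16 × ln(494.91/532) = -14.828 J/K.
ΔS₂ = m₂c₂ ln(T_f/T₂) = 177.36 × ln(494.91/452) = 16.084 J/K.
ΔS_total = -14.828 + 16.084 = 1.26 J/K.

ΔS_total = 1.26 J/K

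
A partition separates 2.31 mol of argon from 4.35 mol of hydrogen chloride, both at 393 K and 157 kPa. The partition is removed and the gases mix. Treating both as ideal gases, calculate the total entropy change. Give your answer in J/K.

Mole fractions: x_A = 2.31/6.66 = 0.347, x_B = 0.653.
ΔS_mix = −R(n_A ln x_A + n_B ln x_B) = −8.314 × (2.31 ln 0.347 + 4.35 ln 0.653) = 35.7 J/K.

ΔS_mix = 35.7 J/K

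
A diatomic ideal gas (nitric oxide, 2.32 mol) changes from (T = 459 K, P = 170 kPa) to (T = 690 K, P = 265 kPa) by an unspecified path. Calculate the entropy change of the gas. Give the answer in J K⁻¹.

ΔS = nC_p ln(T₂/T₁) − nR ln(P₂/P₁), with C_p = 7R/2 = 29.1 J mol⁻¹ K⁻¹ for a diatomic ideal gas.
ΔS = 2.32 × [29.1 × ln(690/459) − 8.314 × ln(265/170)] = 19 J/K.

ΔS = 19 J/K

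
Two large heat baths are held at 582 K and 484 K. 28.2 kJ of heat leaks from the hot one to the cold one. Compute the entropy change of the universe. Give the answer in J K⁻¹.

ΔS_hot = −Q/T_H = −28200/582 = -48.45 J/K and ΔS_cold = +Q/T_C = 28200/484 = 58.26 J/K.
ΔS_total = -48.45 + 58.26 = 9.81 J/K, positive as the second law requires.

ΔS_total = 9.81 J/K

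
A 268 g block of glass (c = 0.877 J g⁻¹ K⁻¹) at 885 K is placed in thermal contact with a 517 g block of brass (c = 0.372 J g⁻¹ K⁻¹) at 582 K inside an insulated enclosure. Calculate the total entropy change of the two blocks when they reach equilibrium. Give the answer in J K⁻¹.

ΔS_total = 9.1 J/K

Energy balance: T_f = (m₁c₁T₁ + m₂c₂T₂)/(m₁c₁ + m₂c₂) = 748.64 K.
ΔS₁ = m₁c₁ ln(T_f/T₁) = 235.036 × ln(748.64/885) = -39.33 J/K.
ΔS₂ = m₂c₂ ln(T_f/T₂) = 192.324 × ln(748.64/582) = 48.43 J/K.
ΔS_total = -39.33 + 48.43 = 9.1 J/K.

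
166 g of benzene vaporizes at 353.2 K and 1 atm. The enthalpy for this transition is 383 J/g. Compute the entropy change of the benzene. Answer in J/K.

Heat absorbed by the substance: Q = mL = 166 × 383 = 63578 J.
At constant T, ΔS = Q_rev/T = 63578 / 353.2 = 180 J/K.

ΔS = 180 J/K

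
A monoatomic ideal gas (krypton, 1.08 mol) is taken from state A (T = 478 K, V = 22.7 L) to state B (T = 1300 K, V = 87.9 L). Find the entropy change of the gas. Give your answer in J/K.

ΔS = 25.6 J/K

Entropy is a state function: ΔS = nC_V ln(T₂/T₁) + nR ln(V₂/V₁), with C_V = 3R/2 = 12.47 J mol⁻¹ K⁻¹ for a monoatomic ideal gas.
ΔS = 1.08 × [12.47 × ln(1300/478) + 8.314 × ln(87.9/22.7)] = 25.6 J/K.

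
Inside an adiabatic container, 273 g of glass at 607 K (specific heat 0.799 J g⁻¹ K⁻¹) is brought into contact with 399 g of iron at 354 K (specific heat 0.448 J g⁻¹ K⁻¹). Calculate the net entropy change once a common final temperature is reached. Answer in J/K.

ΔS_total = 13.9 J/K

Energy balance: T_f = (m₁c₁T₁ + m₂c₂T₂)/(m₁c₁ + m₂c₂) = 493.05 K.
ΔS₁ = m₁c₁ ln(T_f/T₁) = 218.127 × ln(493.05/607) = -45.35 J/K.
ΔS₂ = m₂c₂ ln(T_f/T₂) = 178.752 × ln(493.05/354) = 59.22 J/K.
ΔS_total = -45.35 + 59.22 = 13.9 J/K.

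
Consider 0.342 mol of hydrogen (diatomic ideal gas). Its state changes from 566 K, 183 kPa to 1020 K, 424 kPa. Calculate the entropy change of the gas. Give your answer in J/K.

ΔS = nC_p ln(T₂/T₁) − nR ln(P₂/P₁), with C_p = 7R/2 = 29.1 J mol⁻¹ K⁻¹ for a diatomic ideal gas.
ΔS = 0.342 × [29.1 × ln(1020/566) − 8.314 × ln(424/183)] = 3.47 J/K.

ΔS = 3.47 J/K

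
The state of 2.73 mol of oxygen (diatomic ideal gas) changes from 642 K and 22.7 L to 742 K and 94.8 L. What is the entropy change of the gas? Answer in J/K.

ΔS = 40.7 J/K

Entropy is a state function: ΔS = nC_V ln(T₂/T₁) + nR ln(V₂/V₁), with C_V = 5R/2 = 20.79 J mol⁻¹ K⁻¹ for a diatomic ideal gas.
ΔS = 2.73 × [20.79 × ln(742/642) + 8.314 × ln(94.8/22.7)] = 40.7 J/K.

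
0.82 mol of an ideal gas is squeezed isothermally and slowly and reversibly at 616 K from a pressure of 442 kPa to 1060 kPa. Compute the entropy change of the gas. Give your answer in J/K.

ΔS_gas = -5.96 J/K

For an isothermal ideal gas ΔS_gas = nR ln(P₁/P₂) = 0.82 × 8.314 × ln(442/1060) = -5.96 J/K.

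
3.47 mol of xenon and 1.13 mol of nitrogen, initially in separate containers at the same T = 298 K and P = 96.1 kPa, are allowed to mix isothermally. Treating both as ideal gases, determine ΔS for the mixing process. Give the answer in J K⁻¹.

ΔS_mix = 21.3 J/K

Mole fractions: x_A = 3.47/4.6 = 0.754, x_B = 0.246.
ΔS_mix = −R(n_A ln x_A + n_B ln x_B) = −8.314 × (3.47 ln 0.754 + 1.13 ln 0.246) = 21.3 J/K.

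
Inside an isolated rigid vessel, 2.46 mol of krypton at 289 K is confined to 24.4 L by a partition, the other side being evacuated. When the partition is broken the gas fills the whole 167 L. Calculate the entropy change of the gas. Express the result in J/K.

For an ideal gas in free expansion Q = 0 and W = 0, so T is unchanged.
Entropy is a state function; using a reversible isothermal path, ΔS_gas = nR ln(V₂/V₁) = 2.46 × 8.314 × ln(167/24.4) = 39.3 J/K.

ΔS_gas = 39.3 J/K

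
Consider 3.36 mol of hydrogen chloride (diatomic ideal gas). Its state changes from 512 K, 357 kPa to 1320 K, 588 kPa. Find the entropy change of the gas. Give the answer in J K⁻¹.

ΔS = 78.7 J/K

ΔS = nC_p ln(T₂/T₁) − nR ln(P₂/P₁), with C_p = 7R/2 = 29.1 J mol⁻¹ K⁻¹ for a diatomic ideal gas.
ΔS = 3.36 × [29.1 × ln(1320/512) − 8.314 × ln(588/357)] = 78.7 J/K.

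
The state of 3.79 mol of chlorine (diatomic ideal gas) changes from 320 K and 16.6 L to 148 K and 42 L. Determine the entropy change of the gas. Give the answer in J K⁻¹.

Entropy is a state function: ΔS = nC_V ln(T₂/T₁) + nR ln(V₂/V₁), with C_V = 5R/2 = 20.79 J mol⁻¹ K⁻¹ for a diatomic ideal gas.
ΔS = 3.79 × [20.79 × ln(148/320) + 8.314 × ln(42/16.6)] = -31.5 J/K.

ΔS = -31.5 J/K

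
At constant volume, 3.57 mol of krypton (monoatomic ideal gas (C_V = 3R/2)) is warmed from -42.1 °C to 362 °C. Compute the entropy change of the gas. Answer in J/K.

In kelvin: T₁ = 231.05 K, T₂ = 635.15 K. At constant volume, ΔS = nC_V ln(T₂/T₁) with C_V = 3R/2 = 12.47 J mol⁻¹ K⁻¹.
ΔS = 3.57 × 12.47 × ln(635.15/231.05) = 45 J/K.

ΔS = 45 J/K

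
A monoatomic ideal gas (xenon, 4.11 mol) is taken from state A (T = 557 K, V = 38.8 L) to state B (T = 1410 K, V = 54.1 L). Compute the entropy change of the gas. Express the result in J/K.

Entropy is a state function: ΔS = nC_V ln(T₂/T₁) + nR ln(V₂/V₁), with C_V = 3R/2 = 12.47 J mol⁻¹ K⁻¹ for a monoatomic ideal gas.
ΔS = 4.11 × [12.47 × ln(1410/557) + 8.314 × ln(54.1/38.8)] = 59 J/K.

ΔS = 59 J/K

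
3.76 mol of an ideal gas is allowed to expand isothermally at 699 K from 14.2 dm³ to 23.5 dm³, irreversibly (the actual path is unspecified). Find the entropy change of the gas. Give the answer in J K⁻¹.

Entropy is a state function, so ΔS_gas depends only on the end states.
For an isothermal ideal gas ΔS_gas = nR ln(V₂/V₁) = 3.76 × 8.314 × ln(23.5/14.2) = 15.7 J/K.

ΔS_gas = 15.7 J/K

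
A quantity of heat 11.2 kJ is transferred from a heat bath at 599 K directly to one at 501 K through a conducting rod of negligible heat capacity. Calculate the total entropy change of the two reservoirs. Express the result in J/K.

ΔS_hot = −Q/T_H = −11200/599 = -18.7 J/K and ΔS_cold = +Q/T_C = 11200/501 = 22.36 J/K.
ΔS_total = -18.7 + 22.36 = 3.66 J/K, positive as the second law requires.

ΔS_total = 3.66 J/K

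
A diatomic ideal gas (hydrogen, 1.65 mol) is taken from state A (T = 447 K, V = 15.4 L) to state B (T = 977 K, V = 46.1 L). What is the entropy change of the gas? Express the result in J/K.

ΔS = 41.9 J/K

Entropy is a state function: ΔS = nC_V ln(T₂/T₁) + nR ln(V₂/V₁), with C_V = 5R/2 = 20.79 J mol⁻¹ K⁻¹ for a diatomic ideal gas.
ΔS = 1.65 × [20.79 × ln(977/447) + 8.314 × ln(46.1/15.4)] = 41.9 J/K.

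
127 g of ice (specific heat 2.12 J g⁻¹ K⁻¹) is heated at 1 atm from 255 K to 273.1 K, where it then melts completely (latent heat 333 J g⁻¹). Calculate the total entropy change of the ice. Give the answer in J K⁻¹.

Warming step: ΔS₁ = m c ln(T_tr/T_i) = 127 × 2.12 × ln(273.1/255) = 18.46 J/K.
Phase change: ΔS₂ = +mL/T_tr = 127 × 333 / 273.1 = 154.9 J/K.
ΔS_total = (18.46) + (154.9) = 173 J/K.

ΔS = 173 J/K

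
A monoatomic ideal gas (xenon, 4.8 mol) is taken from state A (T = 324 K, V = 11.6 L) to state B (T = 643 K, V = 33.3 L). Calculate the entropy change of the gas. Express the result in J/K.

ΔS = 83.1 J/K

Entropy is a state function: ΔS = nC_V ln(T₂/T₁) + nR ln(V₂/V₁), with C_V = 3R/2 = 12.47 J mol⁻¹ K⁻¹ for a monoatomic ideal gas.
ΔS = 4.8 × [12.47 × ln(643/324) + 8.314 × ln(33.3/11.6)] = 83.1 J/K.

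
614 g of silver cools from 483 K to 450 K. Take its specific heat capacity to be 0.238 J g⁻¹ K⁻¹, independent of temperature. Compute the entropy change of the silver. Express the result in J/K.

ΔS = -10.3 J/K

ΔS = ∫dQ_rev/T = m c ln(T₂/T₁) = 614 × 0.238 × ln(450/483) = -10.3 J/K.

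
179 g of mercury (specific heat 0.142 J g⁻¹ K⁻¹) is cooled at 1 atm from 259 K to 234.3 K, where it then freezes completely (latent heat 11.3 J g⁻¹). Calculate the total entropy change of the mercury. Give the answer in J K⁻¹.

ΔS = -11.2 J/K

Cooling step: ΔS₁ = m c ln(T_tr/T_i) = 179 × 0.142 × ln(234.3/259) = -2.548 J/K.
Phase change: ΔS₂ = −mL/T_tr = −179 × 11.3 / 234.3 = -8.633 J/K.
ΔS_total = (-2.548) + (-8.633) = -11.2 J/K.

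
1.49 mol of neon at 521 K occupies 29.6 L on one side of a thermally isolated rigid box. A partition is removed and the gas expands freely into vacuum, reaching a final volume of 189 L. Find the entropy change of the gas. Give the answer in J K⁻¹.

For an ideal gas in free expansion Q = 0 and W = 0, so T is unchanged.
Entropy is a state function; using a reversible isothermal path, ΔS_gas = nR ln(V₂/V₁) = 1.49 × 8.314 × ln(189/29.6) = 23 J/K.

ΔS_gas = 23 J/K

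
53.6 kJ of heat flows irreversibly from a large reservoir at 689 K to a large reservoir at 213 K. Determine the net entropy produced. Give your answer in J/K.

ΔS_total = 174 J/K

ΔS_hot = −Q/T_H = −53600/689 = -77.79 J/K and ΔS_cold = +Q/T_C = 53600/213 = 251.6 J/K.
ΔS_total = -77.79 + 251.6 = 174 J/K, positive as the second law requires.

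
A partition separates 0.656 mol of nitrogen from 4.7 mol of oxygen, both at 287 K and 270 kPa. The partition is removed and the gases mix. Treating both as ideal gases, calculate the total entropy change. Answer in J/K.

ΔS_mix = 16.6 J/K

Mole fractions: x_A = 0.656/5.36 = 0.122, x_B = 0.878.
ΔS_mix = −R(n_A ln x_A + n_B ln x_B) = −8.314 × (0.656 ln 0.122 + 4.7 ln 0.878) = 16.6 J/K.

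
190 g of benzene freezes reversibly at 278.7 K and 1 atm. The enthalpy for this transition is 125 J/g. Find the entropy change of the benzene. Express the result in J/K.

Heat released by the substance: Q = −mL = −190 × 125 = −23750 J.
At constant T, ΔS = Q_rev/T = −23750 / 278.7 = -85.2 J/K.

ΔS = -85.2 J/K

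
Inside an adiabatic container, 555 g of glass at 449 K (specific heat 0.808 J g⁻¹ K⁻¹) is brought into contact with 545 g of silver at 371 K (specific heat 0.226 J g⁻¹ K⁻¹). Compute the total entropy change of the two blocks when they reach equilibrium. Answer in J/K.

ΔS_total = 1.7 J/K

Energy balance: T_f = (m₁c₁T₁ + m₂c₂T₂)/(m₁c₁ + m₂c₂) = 432.19 K.
ΔS₁ = m₁c₁ ln(T_f/T₁) = 448.44 × ln(432.19/449) = -17.1087 J/K.
ΔS₂ = m₂c₂ ln(T_f/T₂) = 123.17 × ln(432.19/371) = 18.8043 J/K.
ΔS_total = -17.1087 + 18.8043 = 1.7 J/K.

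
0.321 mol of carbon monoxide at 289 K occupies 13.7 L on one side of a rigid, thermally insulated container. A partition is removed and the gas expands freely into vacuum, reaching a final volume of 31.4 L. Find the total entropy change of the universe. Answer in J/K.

ΔS_universe = 2.21 J/K

No heat is exchanged and no work is done, so the ideal-gas temperature stays constant.
Entropy is a state function; using a reversible isothermal path, ΔS_gas = nR ln(V₂/V₁) = 0.321 × 8.314 × ln(31.4/13.7) = 2.21 J/K.
The insulated surroundings exchange no heat, so ΔS_surr = 0 and ΔS_universe = ΔS_gas.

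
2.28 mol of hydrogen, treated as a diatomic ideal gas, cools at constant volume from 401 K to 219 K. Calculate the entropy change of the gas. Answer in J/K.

At constant volume, ΔS = nC_V ln(T₂/T₁) with C_V = 5R/2 = 20.79 J mol⁻¹ K⁻¹.
ΔS = 2.28 × 20.79 × ln(219/401) = -28.7 J/K.

ΔS = -28.7 J/K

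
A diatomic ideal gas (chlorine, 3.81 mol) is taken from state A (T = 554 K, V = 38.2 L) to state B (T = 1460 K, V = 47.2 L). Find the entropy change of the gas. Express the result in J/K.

ΔS = 83.4 J/K

Entropy is a state function: ΔS = nC_V ln(T₂/T₁) + nR ln(V₂/V₁), with C_V = 5R/2 = 20.79 J mol⁻¹ K⁻¹ for a diatomic ideal gas.
ΔS = 3.81 × [20.79 × ln(1460/554) + 8.314 × ln(47.2/38.2)] = 83.4 J/K.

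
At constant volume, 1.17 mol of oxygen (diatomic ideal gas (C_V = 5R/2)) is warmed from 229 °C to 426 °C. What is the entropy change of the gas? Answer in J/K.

ΔS = 8.05 J/K

In kelvin: T₁ = 502.15 K, T₂ = 699.15 K. At constant volume, ΔS = nC_V ln(T₂/T₁) with C_V = 5R/2 = 20.79 J mol⁻¹ K⁻¹.
ΔS = 1.17 × 20.79 × ln(699.15/502.15) = 8.05 J/K.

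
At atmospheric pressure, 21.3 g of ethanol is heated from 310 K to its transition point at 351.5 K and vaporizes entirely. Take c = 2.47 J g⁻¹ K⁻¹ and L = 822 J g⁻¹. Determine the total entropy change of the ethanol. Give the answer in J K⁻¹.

Warming step: ΔS₁ = m c ln(T_tr/T_i) = 21.3 × 2.47 × ln(351.5/310) = 6.61 J/K.
Phase change: ΔS₂ = +mL/T_tr = 21.3 × 822 / 351.5 = 49.81 J/K.
ΔS_total = (6.61) + (49.81) = 56.4 J/K.

ΔS = 56.4 J/K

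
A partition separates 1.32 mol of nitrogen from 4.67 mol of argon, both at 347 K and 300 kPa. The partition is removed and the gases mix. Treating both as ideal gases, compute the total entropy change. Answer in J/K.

ΔS_mix = 26.3 J/K

Mole fractions: x_A = 1.32/5.99 = 0.22, x_B = 0.78.
ΔS_mix = −R(n_A ln x_A + n_B ln x_B) = −8.314 × (1.32 ln 0.22 + 4.67 ln 0.78) = 26.3 J/K.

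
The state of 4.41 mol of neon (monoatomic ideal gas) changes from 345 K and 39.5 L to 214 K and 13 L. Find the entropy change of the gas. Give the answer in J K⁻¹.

ΔS = -67 J/K

Entropy is a state function: ΔS = nC_V ln(T₂/T₁) + nR ln(V₂/V₁), with C_V = 3R/2 = 12.47 J mol⁻¹ K⁻¹ for a monoatomic ideal gas.
ΔS = 4.41 × [12.47 × ln(214/345) + 8.314 × ln(13/39.5)] = -67 J/K.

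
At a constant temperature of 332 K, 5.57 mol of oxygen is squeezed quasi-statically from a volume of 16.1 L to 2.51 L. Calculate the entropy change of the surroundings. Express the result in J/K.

For an isothermal ideal gas ΔS_gas = nR ln(V₂/V₁) = 5.57 × 8.314 × ln(2.51/16.1) = -86.1 J/K.
The process is reversible, so ΔS_surr = −ΔS_gas = 86.1 J/K and ΔS_universe = 0.

ΔS_surr = 86.1 J/K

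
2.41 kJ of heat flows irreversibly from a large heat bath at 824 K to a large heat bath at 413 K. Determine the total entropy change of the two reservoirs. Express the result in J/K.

ΔS_total = 2.91 J/K

ΔS_hot = −Q/T_H = −2410/824 = -2.925 J/K and ΔS_cold = +Q/T_C = 2410/413 = 5.835 J/K.
ΔS_total = -2.925 + 5.835 = 2.91 J/K, positive as the second law requires.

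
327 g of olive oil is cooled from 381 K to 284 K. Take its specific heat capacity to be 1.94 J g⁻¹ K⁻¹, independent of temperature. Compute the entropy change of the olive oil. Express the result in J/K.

ΔS = ∫dQ_rev/T = m c ln(T₂/T₁) = 327 × 1.94 × ln(284/381) = -186 J/K.

ΔS = -186 J/K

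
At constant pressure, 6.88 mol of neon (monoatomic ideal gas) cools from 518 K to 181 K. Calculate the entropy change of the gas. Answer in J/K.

At constant pressure, ΔS = nC_p ln(T₂/T₁) with C_p = 5R/2 = 20.79 J mol⁻¹ K⁻¹.
ΔS = 6.88 × 20.79 × ln(181/518) = -150 J/K.

ΔS = -150 J/K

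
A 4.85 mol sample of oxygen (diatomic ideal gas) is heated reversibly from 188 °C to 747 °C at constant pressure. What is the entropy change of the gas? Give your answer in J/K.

ΔS = 112 J/K

In kelvin: T₁ = 461.15 K, T₂ = 1020.15 K. At constant pressure, ΔS = nC_p ln(T₂/T₁) with C_p = 7R/2 = 29.1 J mol⁻¹ K⁻¹.
ΔS = 4.85 × 29.1 × ln(1020.15/461.15) = 112 J/K.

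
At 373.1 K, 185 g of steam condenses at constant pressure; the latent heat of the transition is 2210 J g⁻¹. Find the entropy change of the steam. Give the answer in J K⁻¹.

Heat released by the substance: Q = −mL = −185 × 2210 = −408850 J.
At constant T, ΔS = Q_rev/T = −408850 / 373.1 = -1100 J/K.

ΔS = -1100 J/K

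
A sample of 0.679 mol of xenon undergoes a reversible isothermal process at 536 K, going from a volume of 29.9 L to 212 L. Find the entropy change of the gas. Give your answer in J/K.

For an isothermal ideal gas ΔS_gas = nR ln(V₂/V₁) = 0.679 × 8.314 × ln(212/29.9) = 11.1 J/K.

ΔS_gas = 11.1 J/K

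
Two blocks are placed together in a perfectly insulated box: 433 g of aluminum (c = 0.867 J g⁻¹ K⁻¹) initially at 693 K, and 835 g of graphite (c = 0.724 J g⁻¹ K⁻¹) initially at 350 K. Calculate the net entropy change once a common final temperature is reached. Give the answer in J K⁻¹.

ΔS_total = 55.9 J/K

Energy balance: T_f = (m₁c₁T₁ + m₂c₂T₂)/(m₁c₁ + m₂c₂) = 481.4 K.
ΔS₁ = m₁c₁ ln(T_f/T₁) = 375.411 × ln(481.4/693) = -136.8 J/K.
ΔS₂ = m₂c₂ ln(T_f/T₂) = 604.54 × ln(481.4/350) = 192.7 J/K.
ΔS_total = -136.8 + 192.7 = 55.9 J/K.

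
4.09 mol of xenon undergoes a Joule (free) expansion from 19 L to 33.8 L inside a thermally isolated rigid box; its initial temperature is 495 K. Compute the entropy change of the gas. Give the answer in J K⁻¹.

No heat is exchanged and no work is done, so the ideal-gas temperature stays constant.
Entropy is a state function; using a reversible isothermal path, ΔS_gas = nR ln(V₂/V₁) = 4.09 × 8.314 × ln(33.8/19) = 19.6 J/K.

ΔS_gas = 19.6 J/K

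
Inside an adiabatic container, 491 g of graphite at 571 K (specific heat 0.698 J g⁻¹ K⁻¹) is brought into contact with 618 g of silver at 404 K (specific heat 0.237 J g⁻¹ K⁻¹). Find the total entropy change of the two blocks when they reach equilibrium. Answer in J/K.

Energy balance: T_f = (m₁c₁T₁ + m₂c₂T₂)/(m₁c₁ + m₂c₂) = 521 K.
ΔS₁ = m₁c₁ ln(T_f/T₁) = 342.718 × ln(521/571) = -31.41 J/K.
ΔS₂ = m₂c₂ ln(T_f/T₂) = 146.466 × ln(521/404) = 37.25 J/K.
ΔS_total = -31.41 + 37.25 = 5.84 J/K.

ΔS_total = 5.84 J/K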